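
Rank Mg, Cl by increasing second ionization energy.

Consider each +1 ion: Mg⁺ still has 1 valence electron; Cl⁺ still has 6 valence electrons.
All are still removing valence electrons, so compare the +1 ions as you would atoms: IE_2 generally rises across a period (higher Z_eff) and falls down a group (larger shell), subject to the usual subshell exceptions.
Valence configurations: Mg⁺ [Ne]3s¹, Cl⁺ [Ne]3s²3p⁴.
Tabulated IE_2 (kJ/mol): Mg 1451, Cl 2298.
Putting it together, IE_2: Mg < Cl.

Mg, Cl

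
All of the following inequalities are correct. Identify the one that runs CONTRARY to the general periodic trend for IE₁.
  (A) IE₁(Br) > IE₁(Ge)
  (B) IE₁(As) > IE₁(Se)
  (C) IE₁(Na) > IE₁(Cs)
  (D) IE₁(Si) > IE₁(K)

(B)

The general trend: IE₁ increases across a period and decreases down a group.
(A) Br (period 4, group 17) vs Ge (period 4, group 14): the stated order agrees with the simple trend.
(B) As (period 4, group 15) vs Se (period 4, group 16): the stated order contradicts the simple trend.
(C) Na (period 3, group 1) vs Cs (period 6, group 1): the stated order agrees with the simple trend.
(D) Si (period 3, group 14) vs K (period 4, group 1): the stated order agrees with the simple trend.
The exception is (B): Se (4p⁴) ionizes more easily than half-filled As (4p³).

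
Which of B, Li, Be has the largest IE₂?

Li

Consider each +1 ion: B⁺ still has 2 valence electrons; Li⁺ is the bare [He] core; Be⁺ still has 1 valence electron.
Breaking into a closed-shell core is much more expensive than removing a leftover valence electron — Li has the largest IE_2 here.
Valence configurations: B⁺ [He]2s², Be⁺ [He]2s¹.
Approximate IE_2 values (kJ/mol): B 2427, Li 7298, Be 1757.
Hence IE_2: Be < B < Li.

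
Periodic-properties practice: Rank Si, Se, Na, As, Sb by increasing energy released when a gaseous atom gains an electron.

Na < As < Sb < Si < Se

EA tends to increase across a period and decrease down a group, though the pattern is less regular than for IE or radius.
Here both period and group differ, so the two effects have to be weighed against each other.
As > Na: period and group pull opposite ways; the across-period shift dominates (78 vs 53 kJ/mol).
Sb > As: this pair runs against the simple trend — see the exception note.
Si > Sb: the two effects oppose for this pair; the down-group effect wins (134 vs 103 kJ/mol).
Se > Si: period and group pull opposite ways; the across-period shift dominates (195 vs 134 kJ/mol).
Note the exception: Sb has a higher electron affinity than As, contrary to the simple trend — both are half-filled np³, but the pairing/repulsion penalty for the added electron shrinks as the p orbitals become larger and more diffuse down the group, and for Sb that outweighs the weaker nuclear attraction.
For reference (kJ/mol): Na 53, Si 134, As 78, Se 195, Sb 103.
So from lowest to highest: Na < As < Sb < Si < Se.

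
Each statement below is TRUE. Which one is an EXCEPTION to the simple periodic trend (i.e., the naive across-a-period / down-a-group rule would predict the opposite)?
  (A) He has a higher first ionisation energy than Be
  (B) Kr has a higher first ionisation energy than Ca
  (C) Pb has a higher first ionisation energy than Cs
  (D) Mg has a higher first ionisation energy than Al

(D)

The general trend: first ionisation energy increases across a period and decreases down a group.
(A) He (period 1, group 18) vs Be (period 2, group 2): the stated order agrees with the simple trend.
(B) Kr (period 4, group 18) vs Ca (period 4, group 2): the stated order agrees with the simple trend.
(C) Pb (period 6, group 14) vs Cs (period 6, group 1): the stated order agrees with the simple trend.
(D) Mg (period 3, group 2) vs Al (period 3, group 13): the stated order contradicts the simple trend.
The exception is (D): Al's single 3p electron is easier to remove than one from Mg's filled 3s².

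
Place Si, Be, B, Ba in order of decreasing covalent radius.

Ba, Si, Be, B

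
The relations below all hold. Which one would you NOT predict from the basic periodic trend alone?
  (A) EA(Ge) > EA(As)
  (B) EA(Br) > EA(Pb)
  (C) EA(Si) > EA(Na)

The general trend: electron affinity increases across a period and decreases down a group.
(A) Ge (period 4, group 14) vs As (period 4, group 15): the stated order contradicts the simple trend.
(B) Br (period 4, group 17) vs Pb (period 6, group 14): the stated order agrees with the simple trend.
(C) Si (period 3, group 14) vs Na (period 3, group 1): the stated order agrees with the simple trend.
The exception is (A): adding an electron to As's half-filled 4p³ is unfavourable, so Ge (4p²) has the more exothermic EA.

(A)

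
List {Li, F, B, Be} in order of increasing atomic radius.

F < B < Be < Li

Radius decreases left→right (rising Z_eff, same n) and increases top→bottom (higher n).
All lie in period 2, so atomic radius increases right to left.
So from smallest to largest: F < B < Be < Li.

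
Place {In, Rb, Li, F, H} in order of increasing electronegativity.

EN rises left→right (higher Z_eff, smaller atoms) and falls top→bottom (larger, more shielded atoms).
These span different periods and groups, so the two trends combine.
Li > Rb: they share group 1; the group trend gives Li the larger value.
In > Li: the two effects oppose for this pair; the across-period effect wins (1.78 vs 0.98).
H > In: period and group pull opposite ways; the down-group shift dominates (2.20 vs 1.78).
F > H: period and group pull opposite ways; the across-period shift dominates (3.98 vs 2.20).
Tabulated electronegativity (Pauling): H 2.20, Li 0.98, F 3.98, Rb 0.82, In 1.78.
So from lowest to highest: Rb < Li < In < H < F.

Rb < Li < In < H < F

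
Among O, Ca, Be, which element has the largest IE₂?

IE_2 is the cost of taking one more electron from the +1 cation: O⁺ still has 5 valence electrons; Ca⁺ still has 1 valence electron; Be⁺ still has 1 valence electron.
All are still removing valence electrons, so compare the +1 ions as you would atoms: IE_2 generally rises across a period (higher Z_eff) and falls down a group (larger shell), subject to the usual subshell exceptions.
Valence configurations: O⁺ [He]2s²2p³, Ca⁺ [Ar]4s¹, Be⁺ [He]2s¹.
The numbers (kJ/mol): O 3388, Ca 1145, Be 1757.
Hence IE_2: Ca < Be < O.

O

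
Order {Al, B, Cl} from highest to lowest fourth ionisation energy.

Consider each +3 ion: Al³⁺ is the bare [Ne] core; B³⁺ is the bare [He] core; Cl³⁺ still has 4 valence electrons.
Core electrons are held far more tightly than valence electrons, so Al and B top the IE_4 order.
Approximate IE_4 values (kJ/mol): Al 11577, B 25026, Cl 5159.
Hence IE_4: Cl < Al < B.

B > Al > Cl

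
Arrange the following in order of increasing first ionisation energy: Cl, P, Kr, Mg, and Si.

Removing the outermost electron gets harder across a period and easier down a group.
These span different periods and groups, so the two trends combine.
Si > Mg: both are in period 3; the period trend gives Si the larger value.
P > Si: both are in period 3; the period trend gives P the larger value.
Cl > P: Cl lies to the right of P in period 3, so the across-period effect alone puts Cl higher.
Kr > Cl: period and group pull opposite ways; the across-period shift dominates (1351 vs 1251 kJ/mol).
Approximate values (kJ/mol): Mg 738, Si 786, P 1012, Cl 1251, Kr 1351.
So from lowest to highest: Mg < Si < P < Cl < Kr.

Mg, Si, P, Cl, Kr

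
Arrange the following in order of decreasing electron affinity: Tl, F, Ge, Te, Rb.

F > Te > Ge > Rb > Tl

F is in period 2, group 17; Ge is in period 4, group 14; Rb is in period 5, group 1; Te is in period 5, group 16; Tl is in period 6, group 13.
EA tends to increase across a period and decrease down a group, though the pattern is less regular than for IE or radius.
These span different periods and groups, so the two trends combine.
Rb > Tl: the two effects oppose for this pair; the down-group effect wins (47 vs 19 kJ/mol).
Ge > Rb: relative to Rb, both the across-period and down-group shifts push Ge's electron affinity up.
Te > Ge: the two effects oppose for this pair; the across-period effect wins (190 vs 119 kJ/mol).
F > Te: relative to Te, both the across-period and down-group shifts push F's electron affinity up.
Tabulated electron affinity (kJ/mol): F 328, Ge 119, Rb 47, Te 190, Tl 19.
So from highest to lowest: F > Te > Ge > Rb > Tl.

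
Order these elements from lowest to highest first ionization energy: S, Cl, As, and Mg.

Mg < As < S < Cl

Mg is in period 3, group 2; S is in period 3, group 16; Cl is in period 3, group 17; As is in period 4, group 15.
First ionization energy rises across a period (greater Z_eff holds electrons more tightly) and falls down a group (valence electrons are farther from the nucleus).
Here both period and group differ, so the two effects have to be weighed against each other.
As > Mg: the two effects oppose for this pair; the across-period effect wins (947 vs 738 kJ/mol).
S > As: both effects reinforce here, so S is clearly the higher of the two.
Cl > S: both are in period 3; the period trend gives Cl the larger value.
Tabulated first ionization energy (kJ/mol): Mg 738, S 1000, Cl 1251, As 947.
So from lowest to highest: Mg < As < S < Cl.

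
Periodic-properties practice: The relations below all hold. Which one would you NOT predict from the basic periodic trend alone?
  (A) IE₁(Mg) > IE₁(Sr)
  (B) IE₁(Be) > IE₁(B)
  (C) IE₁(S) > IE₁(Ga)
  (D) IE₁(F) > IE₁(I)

(B)

The general trend: first ionization energy increases across a period and decreases down a group.
(A) Mg (period 3, group 2) vs Sr (period 5, group 2): the stated order agrees with the simple trend.
(B) Be (period 2, group 2) vs B (period 2, group 13): the stated order contradicts the simple trend.
(C) S (period 3, group 16) vs Ga (period 4, group 13): the stated order agrees with the simple trend.
(D) F (period 2, group 17) vs I (period 5, group 17): the stated order agrees with the simple trend.
The exception is (B): removing B's lone 2p electron is easier than breaking Be's filled 2s².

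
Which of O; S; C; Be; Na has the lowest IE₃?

S

The third ionization energy removes an electron from the +2 ion. For each element: O²⁺ still has 4 valence electrons; S²⁺ still has 4 valence electrons; C²⁺ still has 2 valence electrons; Be²⁺ is the bare [He] core; Na²⁺ is already 1 electron into the core.
Breaking into a closed-shell core is much more expensive than removing a leftover valence electron — Na and Be have the largest IE_3 here.
Valence configurations: O²⁺ [He]2s²2p², S²⁺ [Ne]3s²3p², C²⁺ [He]2s².
The numbers (kJ/mol): O 5300, S 3357, C 4620, Be 14849, Na 6910.
Hence IE_3: S < C < O < Na < Be.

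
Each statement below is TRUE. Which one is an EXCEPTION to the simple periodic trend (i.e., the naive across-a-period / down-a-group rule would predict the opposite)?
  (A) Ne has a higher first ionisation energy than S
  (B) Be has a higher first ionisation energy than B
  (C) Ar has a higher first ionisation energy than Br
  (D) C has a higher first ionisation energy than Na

The general trend: first ionisation energy increases across a period and decreases down a group.
(A) Ne (period 2, group 18) vs S (period 3, group 16): the stated order agrees with the simple trend.
(B) Be (period 2, group 2) vs B (period 2, group 13): the stated order contradicts the simple trend.
(C) Ar (period 3, group 18) vs Br (period 4, group 17): the stated order agrees with the simple trend.
(D) C (period 2, group 14) vs Na (period 3, group 1): the stated order agrees with the simple trend.
The exception is (B): removing B's lone 2p electron is easier than breaking Be's filled 2s².

(B)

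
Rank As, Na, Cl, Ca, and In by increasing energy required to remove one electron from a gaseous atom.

Na < In < Ca < As < Cl

Na is in period 3, group 1; Cl is in period 3, group 17; Ca is in period 4, group 2; As is in period 4, group 15; In is in period 5, group 13.
Across a period the outer electron is held more tightly (higher IE₁); down a group it sits in a higher shell, more shielded, and comes off more easily.
Here both period and group differ, so the two effects have to be weighed against each other.
In > Na: the two effects oppose for this pair; the across-period effect wins (558 vs 496 kJ/mol).
Ca > In: period and group pull opposite ways; the down-group shift dominates (590 vs 558 kJ/mol).
As > Ca: As lies to the right of Ca in period 4, so the across-period effect alone puts As higher.
Cl > As: both effects reinforce here, so Cl is clearly the higher of the two.
Tabulated first ionization energy (kJ/mol): Na 496, Cl 1251, Ca 590, As 947, In 558.
So from lowest to highest: Na < In < Ca < As < Cl.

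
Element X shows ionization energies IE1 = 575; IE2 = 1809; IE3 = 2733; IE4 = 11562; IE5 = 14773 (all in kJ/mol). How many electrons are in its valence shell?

Look for the largest jump between consecutive ionization energies: IE4/IE3 ≈ 4.2, far larger than any earlier ratio.
That jump marks the point where a core electron is being removed. So the atom has 3 valence electrons.

3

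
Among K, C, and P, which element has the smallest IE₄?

Consider each +3 ion: K³⁺ is already 2 electrons into the core; C³⁺ still has 1 valence electron; P³⁺ still has 2 valence electrons.
Usually core removal costs more than valence removal, but here the competition is close: a tightly held n=2 valence electron can cost more to remove than an n=3 core electron, so the actual values have to decide it.
Valence configurations: C³⁺ [He]2s¹, P³⁺ [Ne]3s².
Approximate IE_4 values (kJ/mol): K 5877, C 6223, P 4964.
Overall IE_4 order: P < K < C.

P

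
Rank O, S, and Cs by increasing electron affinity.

Cs < O < S

O is in period 2, group 16; S is in period 3, group 16; Cs is in period 6, group 1.
Electron affinity generally becomes more exothermic across a period toward the halogens and less exothermic down a group.
These span different periods and groups, so the two trends combine.
O > Cs: both effects reinforce here, so O is clearly the higher of the two.
S > O: this pair runs against the simple trend — see the exception note.
Note the exception: S has a higher electron affinity than O, contrary to the simple trend — the compact 2p subshell of O repels the added electron more than S's larger 3p does.
For reference (kJ/mol): O 141, S 200, Cs 46.
So from lowest to highest: Cs < O < S.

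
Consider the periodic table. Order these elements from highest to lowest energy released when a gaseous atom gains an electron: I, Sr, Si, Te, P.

I > Te > Si > P > Sr

Si is in period 3, group 14; P is in period 3, group 15; Sr is in period 5, group 2; Te is in period 5, group 16; I is in period 5, group 17.
Electron affinity generally becomes more exothermic across a period toward the halogens and less exothermic down a group.
Neither a single period nor a single group — weigh both effects.
P > Sr: relative to Sr, both the across-period and down-group shifts push P's electron affinity up.
Si > P: this pair runs against the simple trend — see the exception note.
Te > Si: the two effects oppose for this pair; the across-period effect wins (190 vs 134 kJ/mol).
I > Te: I lies to the right of Te in period 5, so the across-period effect alone puts I higher.
Note the exception: Si has a higher electron affinity than P, contrary to the simple trend — adding an electron to P's half-filled 3p³ is unfavourable, so Si (3p²) has the more exothermic EA.
Approximate values (kJ/mol): Si 134, P 72, Sr 5, Te 190, I 295.
So from highest to lowest: I > Te > Si > P > Sr.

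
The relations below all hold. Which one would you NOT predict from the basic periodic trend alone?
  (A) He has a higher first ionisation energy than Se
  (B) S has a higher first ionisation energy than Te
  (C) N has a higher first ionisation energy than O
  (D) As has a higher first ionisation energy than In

(C)

The general trend: first ionisation energy increases across a period and decreases down a group.
(A) He (period 1, group 18) vs Se (period 4, group 16): the stated order agrees with the simple trend.
(B) S (period 3, group 16) vs Te (period 5, group 16): the stated order agrees with the simple trend.
(C) N (period 2, group 15) vs O (period 2, group 16): the stated order contradicts the simple trend.
(D) As (period 4, group 15) vs In (period 5, group 13): the stated order agrees with the simple trend.
The exception is (C): pairing an electron in O's 2p⁴ costs repulsion energy, so O ionizes more easily than half-filled N (2p³).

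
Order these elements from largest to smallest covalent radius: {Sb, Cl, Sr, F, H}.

Sr > Sb > Cl > F > H

H is in period 1, group 1; F is in period 2, group 17; Cl is in period 3, group 17; Sr is in period 5, group 2; Sb is in period 5, group 15.
Atomic radius shrinks across a period as nuclear charge pulls the same shell inward, and grows down a group as new shells are added.
Neither a single period nor a single group — weigh both effects.
F > H: the two effects oppose for this pair; the down-group effect wins (64 vs 32 pm).
Cl > F: Cl sits below F in group 17, so the down-group effect alone puts Cl larger.
Sb > Cl: both effects reinforce here, so Sb is clearly the larger of the two.
Sr > Sb: Sr lies to the left of Sb in period 5, so the across-period effect alone puts Sr larger.
Tabulated atomic radius (pm): H 32, F 64, Cl 99, Sr 185, Sb 140.
So from largest to smallest: Sr > Sb > Cl > F > H.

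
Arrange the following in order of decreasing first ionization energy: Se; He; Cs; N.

He > N > Se > Cs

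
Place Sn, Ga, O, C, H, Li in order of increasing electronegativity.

Li < Ga < Sn < H < C < O

H is in period 1, group 1; Li is in period 2, group 1; C is in period 2, group 14; O is in period 2, group 16; Ga is in period 4, group 13; Sn is in period 5, group 14.
Smaller atoms with higher effective nuclear charge are more electronegative.
Here both period and group differ, so the two effects have to be weighed against each other.
Ga > Li: period and group pull opposite ways; the across-period shift dominates (1.81 vs 0.98).
Sn > Ga: the two effects oppose for this pair; the across-period effect wins (1.96 vs 1.81).
H > Sn: period and group pull opposite ways; the down-group shift dominates (2.20 vs 1.96).
C > H: the two effects oppose for this pair; the across-period effect wins (2.55 vs 2.20).
O > C: both are in period 2; the period trend gives O the larger value.
For reference (Pauling): H 2.20, Li 0.98, C 2.55, O 3.44, Ga 1.81, Sn 1.96.
So from lowest to highest: Li < Ga < Sn < H < C < O.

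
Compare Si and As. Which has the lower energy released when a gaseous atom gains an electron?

Si is in period 3, group 14; As is in period 4, group 15.
Atoms with high Z_eff and room in the valence shell (especially the halogens) have the most exothermic electron affinities.
A diagonal step moves right (one effect) and down (the opposite effect) at once.
Si > As: period and group pull opposite ways; the down-group shift dominates (134 vs 78 kJ/mol).
Approximate values (kJ/mol): Si 134, As 78.
So As has the lower energy released when a gaseous atom gains an electron (As < Si).

As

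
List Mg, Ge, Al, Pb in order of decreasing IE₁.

Ge > Mg > Pb > Al

Mg is in period 3, group 2; Al is in period 3, group 13; Ge is in period 4, group 14; Pb is in period 6, group 14.
Removing the outermost electron gets harder across a period and easier down a group.
Here both period and group differ, so the two effects have to be weighed against each other.
Pb > Al: the two effects oppose for this pair; the across-period effect wins (716 vs 578 kJ/mol).
Mg > Pb: the two effects oppose for this pair; the down-group effect wins (738 vs 716 kJ/mol).
Ge > Mg: period and group pull opposite ways; the across-period shift dominates (762 vs 738 kJ/mol).
Note the exception: Mg has a higher first ionization energy than Al, contrary to the simple trend — Al's single 3p electron is easier to remove than one from Mg's filled 3s².
Approximate values (kJ/mol): Mg 738, Al 578, Ge 762, Pb 716.
So from highest to lowest: Ge > Mg > Pb > Al.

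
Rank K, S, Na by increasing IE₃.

S < K < Na

After 2 electrons have been removed, what remains? K²⁺ is already 1 electron into the core; S²⁺ still has 4 valence electrons; Na²⁺ is already 1 electron into the core.
Core electrons are held far more tightly than valence electrons, so K and Na top the IE_3 order.
The numbers (kJ/mol): K 4420, S 3357, Na 6910.
So the third ionization energies run S < K < Na.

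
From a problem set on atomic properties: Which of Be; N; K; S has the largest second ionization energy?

IE_2 is the cost of taking one more electron from the +1 cation: Be⁺ still has 1 valence electron; N⁺ still has 4 valence electrons; K⁺ is the bare [Ar] core; S⁺ still has 5 valence electrons.
Breaking into a closed-shell core is much more expensive than removing a leftover valence electron — K has the largest IE_2 here.
Valence configurations: Be⁺ [He]2s¹, N⁺ [He]2s²2p², S⁺ [Ne]3s²3p³.
The numbers (kJ/mol): Be 1757, N 2856, K 3052, S 2252.
Putting it together, IE_2: Be < S < N < K.

K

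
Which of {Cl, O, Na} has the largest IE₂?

The second ionization energy removes an electron from the +1 ion. For each element: Cl⁺ still has 6 valence electrons; O⁺ still has 5 valence electrons; Na⁺ is the bare [Ne] core.
Pulling an electron out of a noble-gas core costs far more than removing a remaining valence electron, so Na sits at the high end of IE_2.
Valence configurations: Cl⁺ [Ne]3s²3p⁴, O⁺ [He]2s²2p³.
Approximate IE_2 values (kJ/mol): Cl 2298, O 3388, Na 4562.
Putting it together, IE_2: Cl < O < Na.

Na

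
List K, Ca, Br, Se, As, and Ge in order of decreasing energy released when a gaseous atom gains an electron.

Br > Se > Ge > As > K > Ca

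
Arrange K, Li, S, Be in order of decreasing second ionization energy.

After 1 electron has been removed, what remains? K⁺ is the bare [Ar] core; Li⁺ is the bare [He] core; S⁺ still has 5 valence electrons; Be⁺ still has 1 valence electron.
Core electrons are held far more tightly than valence electrons, so K and Li top the IE_2 order.
Valence configurations: S⁺ [Ne]3s²3p³, Be⁺ [He]2s¹.
Approximate IE_2 values (kJ/mol): K 3052, Li 7298, S 2252, Be 1757.
Overall IE_2 order: Be < S < K < Li.

Li, K, S, Be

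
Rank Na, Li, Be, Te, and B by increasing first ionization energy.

Na < Li < B < Te < Be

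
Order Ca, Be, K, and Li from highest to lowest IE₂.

Consider each +1 ion: Ca⁺ still has 1 valence electron; Be⁺ still has 1 valence electron; K⁺ is the bare [Ar] core; Li⁺ is the bare [He] core.
Core electrons are held far more tightly than valence electrons, so K and Li top the IE_2 order.
Valence configurations: Ca⁺ [Ar]4s¹, Be⁺ [He]2s¹.
Tabulated IE_2 (kJ/mol): Ca 1145, Be 1757, K 3052, Li 7298.
So the second ionization energies run Ca < Be < K < Li.

Li > K > Be > Ca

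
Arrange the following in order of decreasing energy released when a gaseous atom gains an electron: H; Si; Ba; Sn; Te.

Te > Si > Sn > H > Ba

H is in period 1, group 1; Si is in period 3, group 14; Sn is in period 5, group 14; Te is in period 5, group 16; Ba is in period 6, group 2.
Atoms with high Z_eff and room in the valence shell (especially the halogens) have the most exothermic electron affinities.
These span different periods and groups, so the two trends combine.
H > Ba: period and group pull opposite ways; the down-group shift dominates (73 vs 14 kJ/mol).
Sn > H: the two effects oppose for this pair; the across-period effect wins (107 vs 73 kJ/mol).
Si > Sn: they share group 14; the group trend gives Si the larger value.
Te > Si: the two effects oppose for this pair; the across-period effect wins (190 vs 134 kJ/mol).
Approximate values (kJ/mol): H 73, Si 134, Sn 107, Te 190, Ba 14.
So from highest to lowest: Te > Si > Sn > H > Ba.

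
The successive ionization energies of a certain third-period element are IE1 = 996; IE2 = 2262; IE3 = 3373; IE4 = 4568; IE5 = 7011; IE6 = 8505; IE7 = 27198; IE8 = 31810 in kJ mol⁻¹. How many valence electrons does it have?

Look for the largest jump between consecutive ionization energies: IE7/IE6 ≈ 3.2, far larger than any earlier ratio.
That jump marks the point where a core electron is being removed. So the atom has 6 valence electrons.

6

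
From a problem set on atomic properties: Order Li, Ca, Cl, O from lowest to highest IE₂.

Ca, Cl, O, Li

After 1 electron has been removed, what remains? Li⁺ is the bare [He] core; Ca⁺ still has 1 valence electron; Cl⁺ still has 6 valence electrons; O⁺ still has 5 valence electrons.
Breaking into a closed-shell core is much more expensive than removing a leftover valence electron — Li has the largest IE_2 here.
Valence configurations: Ca⁺ [Ar]4s¹, Cl⁺ [Ne]3s²3p⁴, O⁺ [He]2s²2p³.
Tabulated IE_2 (kJ/mol): Li 7298, Ca 1145, Cl 2298, O 3388.
Overall IE_2 order: Ca < Cl < O < Li.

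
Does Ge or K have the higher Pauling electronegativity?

Ge

K is in period 4, group 1; Ge is in period 4, group 14.
Electronegativity increases across a period and decreases down a group, tracking effective nuclear charge and atomic size.
All lie in period 4, so electronegativity increases left to right.
So Ge has the higher Pauling electronegativity (Ge > K).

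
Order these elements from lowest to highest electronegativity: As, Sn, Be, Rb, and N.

Rb < Be < Sn < As < N

Be is in period 2, group 2; N is in period 2, group 15; As is in period 4, group 15; Rb is in period 5, group 1; Sn is in period 5, group 14.
Smaller atoms with higher effective nuclear charge are more electronegative.
These span different periods and groups, so the two trends combine.
Be > Rb: both effects reinforce here, so Be is clearly the higher of the two.
Sn > Be: period and group pull opposite ways; the across-period shift dominates (1.96 vs 1.57).
As > Sn: both effects reinforce here, so As is clearly the higher of the two.
N > As: they share group 15; the group trend gives N the larger value.
For reference (Pauling): Be 1.57, N 3.04, As 2.18, Rb 0.82, Sn 1.96.
So from lowest to highest: Rb < Be < Sn < As < N.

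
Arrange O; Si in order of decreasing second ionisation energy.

O > Si

Consider each +1 ion: O⁺ still has 5 valence electrons; Si⁺ still has 3 valence electrons.
All are still removing valence electrons, so compare the +1 ions as you would atoms: IE_2 generally rises across a period (higher Z_eff) and falls down a group (larger shell), subject to the usual subshell exceptions.
Valence configurations: O⁺ [He]2s²2p³, Si⁺ [Ne]3s²3p¹.
Tabulated IE_2 (kJ/mol): O 3388, Si 1577.
So the second ionization energies run Si < O.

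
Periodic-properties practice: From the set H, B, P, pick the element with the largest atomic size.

H is in period 1, group 1; B is in period 2, group 13; P is in period 3, group 15.
Radius decreases left→right (rising Z_eff, same n) and increases top→bottom (higher n).
Here both period and group differ, so the two effects have to be weighed against each other.
B > H: period and group pull opposite ways; the down-group shift dominates (85 vs 32 pm).
P > B: period and group pull opposite ways; the down-group shift dominates (111 vs 85 pm).
For reference (pm): H 32, B 85, P 111.
The largest atomic size among these belongs to P.

P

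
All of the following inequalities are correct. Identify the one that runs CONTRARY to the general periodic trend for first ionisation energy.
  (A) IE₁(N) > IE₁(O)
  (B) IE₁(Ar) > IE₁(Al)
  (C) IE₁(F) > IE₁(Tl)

(A)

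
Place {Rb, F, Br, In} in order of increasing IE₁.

F is in period 2, group 17; Br is in period 4, group 17; Rb is in period 5, group 1; In is in period 5, group 13.
First ionization energy rises across a period (greater Z_eff holds electrons more tightly) and falls down a group (valence electrons are farther from the nucleus).
Here both period and group differ, so the two effects have to be weighed against each other.
In > Rb: In lies to the right of Rb in period 5, so the across-period effect alone puts In higher.
Br > In: relative to In, both the across-period and down-group shifts push Br's first ionization energy up.
F > Br: they share group 17; the group trend gives F the larger value.
Tabulated first ionization energy (kJ/mol): F 1681, Br 1140, Rb 403, In 558.
So from lowest to highest: Rb < In < Br < F.

Rb < In < Br < F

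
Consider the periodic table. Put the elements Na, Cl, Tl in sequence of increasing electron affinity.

EA tends to increase across a period and decrease down a group, though the pattern is less regular than for IE or radius.
Neither a single period nor a single group — weigh both effects.
Na > Tl: the two effects oppose for this pair; the down-group effect wins (53 vs 19 kJ/mol).
Cl > Na: both are in period 3; the period trend gives Cl the larger value.
For reference (kJ/mol): Na 53, Cl 349, Tl 19.
So from lowest to highest: Tl < Na < Cl.

Tl, Na, Cl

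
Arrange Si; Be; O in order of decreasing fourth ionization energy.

The fourth ionization energy removes an electron from the +3 ion. For each element: Si³⁺ still has 1 valence electron; Be³⁺ is already 1 electron into the core; O³⁺ still has 3 valence electrons.
Breaking into a closed-shell core is much more expensive than removing a leftover valence electron — Be has the largest IE_4 here.
Valence configurations: Si³⁺ [Ne]3s¹, O³⁺ [He]2s²2p¹.
Tabulated IE_4 (kJ/mol): Si 4356, Be 21007, O 7469.
Hence IE_4: Si < O < Be.

Be, O, Si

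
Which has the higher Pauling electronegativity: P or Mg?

Mg is in period 3, group 2; P is in period 3, group 15.
EN rises left→right (higher Z_eff, smaller atoms) and falls top→bottom (larger, more shielded atoms).
All lie in period 3, so electronegativity increases left to right.
So P has the higher Pauling electronegativity (P > Mg).

P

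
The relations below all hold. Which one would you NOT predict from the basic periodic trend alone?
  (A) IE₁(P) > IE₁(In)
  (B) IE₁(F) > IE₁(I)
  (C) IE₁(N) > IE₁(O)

(C)

The general trend: first ionisation energy increases across a period and decreases down a group.
(A) P (period 3, group 15) vs In (period 5, group 13): the stated order agrees with the simple trend.
(B) F (period 2, group 17) vs I (period 5, group 17): the stated order agrees with the simple trend.
(C) N (period 2, group 15) vs O (period 2, group 16): the stated order contradicts the simple trend.
The exception is (C): pairing an electron in O's 2p⁴ costs repulsion energy, so O ionizes more easily than half-filled N (2p³).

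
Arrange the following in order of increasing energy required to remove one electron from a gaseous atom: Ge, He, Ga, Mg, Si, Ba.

He is in period 1, group 18; Mg is in period 3, group 2; Si is in period 3, group 14; Ga is in period 4, group 13; Ge is in period 4, group 14; Ba is in period 6, group 2.
IE₁ increases left→right with effective nuclear charge and decreases top→bottom as the valence shell moves farther out.
Here both period and group differ, so the two effects have to be weighed against each other.
Ga > Ba: both effects reinforce here, so Ga is clearly the higher of the two.
Mg > Ga: the two effects oppose for this pair; the down-group effect wins (738 vs 579 kJ/mol).
Ge > Mg: period and group pull opposite ways; the across-period shift dominates (762 vs 738 kJ/mol).
Si > Ge: they share group 14; the group trend gives Si the larger value.
He > Si: both effects reinforce here, so He is clearly the higher of the two.
For reference (kJ/mol): He 2372, Mg 738, Si 786, Ga 579, Ge 762, Ba 503.
So from lowest to highest: Ba < Ga < Mg < Ge < Si < He.

Ba < Ga < Mg < Ge < Si < He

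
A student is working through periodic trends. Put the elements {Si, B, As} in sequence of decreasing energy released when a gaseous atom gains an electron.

Si > As > B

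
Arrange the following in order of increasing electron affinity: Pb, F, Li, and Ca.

Ca < Pb < Li < F

EA tends to increase across a period and decrease down a group, though the pattern is less regular than for IE or radius.
Here both period and group differ, so the two effects have to be weighed against each other.
Pb > Ca: the two effects oppose for this pair; the across-period effect wins (35 vs 2 kJ/mol).
Li > Pb: the two effects oppose for this pair; the down-group effect wins (60 vs 35 kJ/mol).
F > Li: both are in period 2; the period trend gives F the larger value.
For reference (kJ/mol): Li 60, F 328, Ca 2, Pb 35.
So from lowest to highest: Ca < Pb < Li < F.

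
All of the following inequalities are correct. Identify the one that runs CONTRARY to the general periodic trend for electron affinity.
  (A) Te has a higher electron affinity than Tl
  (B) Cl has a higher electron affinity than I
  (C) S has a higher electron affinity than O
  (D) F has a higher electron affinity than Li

The general trend: electron affinity increases across a period and decreases down a group.
(A) Te (period 5, group 16) vs Tl (period 6, group 13): the stated order agrees with the simple trend.
(B) Cl (period 3, group 17) vs I (period 5, group 17): the stated order agrees with the simple trend.
(C) S (period 3, group 16) vs O (period 2, group 16): the stated order contradicts the simple trend.
(D) F (period 2, group 17) vs Li (period 2, group 1): the stated order agrees with the simple trend.
The exception is (C): the compact 2p subshell of O repels the added electron more than S's larger 3p does.

(C)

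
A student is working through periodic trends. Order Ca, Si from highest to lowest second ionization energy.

Si > Ca

After 1 electron has been removed, what remains? Ca⁺ still has 1 valence electron; Si⁺ still has 3 valence electrons.
All are still removing valence electrons, so compare the +1 ions as you would atoms: IE_2 generally rises across a period (higher Z_eff) and falls down a group (larger shell), subject to the usual subshell exceptions.
Valence configurations: Ca⁺ [Ar]4s¹, Si⁺ [Ne]3s²3p¹.
The numbers (kJ/mol): Ca 1145, Si 1577.
Hence IE_2: Ca < Si.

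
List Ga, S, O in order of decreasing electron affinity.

O is in period 2, group 16; S is in period 3, group 16; Ga is in period 4, group 13.
Electron affinity generally becomes more exothermic across a period toward the halogens and less exothermic down a group.
Here both period and group differ, so the two effects have to be weighed against each other.
O > Ga: both effects reinforce here, so O is clearly the higher of the two.
S > O: this pair runs against the simple trend — see the exception note.
Note the exception: S has a higher electron affinity than O, contrary to the simple trend — the compact 2p subshell of O repels the added electron more than S's larger 3p does.
Approximate values (kJ/mol): O 141, S 200, Ga 29.
So from highest to lowest: S > O > Ga.

S > O > Ga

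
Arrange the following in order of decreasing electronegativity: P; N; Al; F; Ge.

N is in period 2, group 15; F is in period 2, group 17; Al is in period 3, group 13; P is in period 3, group 15; Ge is in period 4, group 14.
Electronegativity increases across a period and decreases down a group, tracking effective nuclear charge and atomic size.
These span different periods and groups, so the two trends combine.
Ge > Al: period and group pull opposite ways; the across-period shift dominates (2.01 vs 1.61).
P > Ge: both effects reinforce here, so P is clearly the higher of the two.
N > P: they share group 15; the group trend gives N the larger value.
F > N: both are in period 2; the period trend gives F the larger value.
Approximate values (Pauling): N 3.04, F 3.98, Al 1.61, P 2.19, Ge 2.01.
So from highest to lowest: F > N > P > Ge > Al.

F, N, P, Ge, Al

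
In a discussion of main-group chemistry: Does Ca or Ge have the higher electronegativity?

Ge

Ca is in period 4, group 2; Ge is in period 4, group 14.
Atoms toward the upper right of the periodic table pull bonding electrons most strongly.
All lie in period 4, so electronegativity increases left to right.
So Ge has the higher electronegativity (Ge > Ca).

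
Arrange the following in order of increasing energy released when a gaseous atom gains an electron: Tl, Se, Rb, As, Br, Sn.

EA tends to increase across a period and decrease down a group, though the pattern is less regular than for IE or radius.
Neither a single period nor a single group — weigh both effects.
Rb > Tl: period and group pull opposite ways; the down-group shift dominates (47 vs 19 kJ/mol).
As > Rb: relative to Rb, both the across-period and down-group shifts push As's electron affinity up.
Sn > As: this pair runs against the simple trend — see the exception note.
Se > Sn: both effects reinforce here, so Se is clearly the higher of the two.
Br > Se: Br lies to the right of Se in period 4, so the across-period effect alone puts Br higher.
Note the exception: Sn has a higher electron affinity than As, contrary to the simple trend — adding an electron to As's half-filled np³ subshell costs electron-pairing energy.
Tabulated electron affinity (kJ/mol): As 78, Se 195, Br 325, Rb 47, Sn 107, Tl 19.
So from lowest to highest: Tl < Rb < As < Sn < Se < Br.

Tl < Rb < As < Sn < Se < Br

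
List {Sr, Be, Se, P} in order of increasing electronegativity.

Sr < Be < P < Se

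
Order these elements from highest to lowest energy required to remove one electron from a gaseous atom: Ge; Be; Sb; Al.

Be > Sb > Ge > Al

IE₁ increases left→right with effective nuclear charge and decreases top→bottom as the valence shell moves farther out.
A diagonal step moves right (one effect) and down (the opposite effect) at once.
Ge > Al: period and group pull opposite ways; the across-period shift dominates (762 vs 578 kJ/mol).
Sb > Ge: period and group pull opposite ways; the across-period shift dominates (831 vs 762 kJ/mol).
Be > Sb: period and group pull opposite ways; the down-group shift dominates (900 vs 831 kJ/mol).
For reference (kJ/mol): Be 900, Al 578, Ge 762, Sb 831.
So from highest to lowest: Be > Sb > Ge > Al.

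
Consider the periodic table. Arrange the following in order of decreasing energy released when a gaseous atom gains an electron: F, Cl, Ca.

Cl > F > Ca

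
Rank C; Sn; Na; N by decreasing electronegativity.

N > C > Sn > Na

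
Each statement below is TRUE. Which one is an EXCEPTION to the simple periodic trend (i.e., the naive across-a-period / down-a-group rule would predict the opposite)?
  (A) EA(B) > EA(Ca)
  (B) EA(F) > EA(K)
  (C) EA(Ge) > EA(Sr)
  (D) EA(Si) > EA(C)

(D)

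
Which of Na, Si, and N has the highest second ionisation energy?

After 1 electron has been removed, what remains? Na⁺ is the bare [Ne] core; Si⁺ still has 3 valence electrons; N⁺ still has 4 valence electrons.
Pulling an electron out of a noble-gas core costs far more than removing a remaining valence electron, so Na sits at the high end of IE_2.
Valence configurations: Si⁺ [Ne]3s²3p¹, N⁺ [He]2s²2p².
Approximate IE_2 values (kJ/mol): Na 4562, Si 1577, N 2856.
So the second ionization energies run Si < N < Na.

Na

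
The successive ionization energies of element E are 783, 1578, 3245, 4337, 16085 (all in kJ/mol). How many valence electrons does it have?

4

Look for the largest jump between consecutive ionization energies: IE5/IE4 ≈ 3.7, far larger than any earlier ratio.
That jump marks the point where a core electron is being removed. So the atom has 4 valence electrons.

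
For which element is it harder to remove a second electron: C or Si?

After 1 electron has been removed, what remains? C⁺ still has 3 valence electrons; Si⁺ still has 3 valence electrons.
All are still removing valence electrons, so compare the +1 ions as you would atoms: IE_2 generally rises across a period (higher Z_eff) and falls down a group (larger shell), subject to the usual subshell exceptions.
Valence configurations: C⁺ [He]2s²2p¹, Si⁺ [Ne]3s²3p¹.
The numbers (kJ/mol): C 2353, Si 1577.
Overall IE_2 order: Si < C.

C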